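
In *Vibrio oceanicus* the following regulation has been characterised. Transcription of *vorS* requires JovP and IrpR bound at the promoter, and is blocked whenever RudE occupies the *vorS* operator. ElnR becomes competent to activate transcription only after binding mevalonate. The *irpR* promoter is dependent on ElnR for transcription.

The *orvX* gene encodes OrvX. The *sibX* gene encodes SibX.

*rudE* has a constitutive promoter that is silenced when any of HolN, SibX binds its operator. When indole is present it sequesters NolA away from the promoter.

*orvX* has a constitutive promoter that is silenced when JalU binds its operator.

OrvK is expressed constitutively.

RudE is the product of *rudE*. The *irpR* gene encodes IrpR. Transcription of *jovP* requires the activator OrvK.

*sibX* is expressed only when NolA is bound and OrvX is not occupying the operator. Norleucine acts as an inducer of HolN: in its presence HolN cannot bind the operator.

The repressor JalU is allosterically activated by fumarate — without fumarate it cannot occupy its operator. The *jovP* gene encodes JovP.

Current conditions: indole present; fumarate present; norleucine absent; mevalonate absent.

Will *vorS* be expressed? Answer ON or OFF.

Norleucine is absent, so HolN is active.
Indole is present, so NolA is inactive.
Fumarate is present, so JalU is active.
With repressor JalU bound, *orvX* is not transcribed.
So OrvX is not produced.
Required activator NolA is absent, so *sibX* is not transcribed.
So SibX is not produced.
With repressor HolN bound, *rudE* is not transcribed.
So RudE is not produced.
OrvK is produced constitutively and is active.
No repressor is bound and OrvK is active, so *jovP* is transcribed.
So JovP is produced and active.
Mevalonate is absent, so ElnR is inactive.
Required activator ElnR is absent, so *irpR* is not transcribed.
So IrpR is not produced.
Required activator IrpR is absent, so *vorS* is not transcribed.

OFF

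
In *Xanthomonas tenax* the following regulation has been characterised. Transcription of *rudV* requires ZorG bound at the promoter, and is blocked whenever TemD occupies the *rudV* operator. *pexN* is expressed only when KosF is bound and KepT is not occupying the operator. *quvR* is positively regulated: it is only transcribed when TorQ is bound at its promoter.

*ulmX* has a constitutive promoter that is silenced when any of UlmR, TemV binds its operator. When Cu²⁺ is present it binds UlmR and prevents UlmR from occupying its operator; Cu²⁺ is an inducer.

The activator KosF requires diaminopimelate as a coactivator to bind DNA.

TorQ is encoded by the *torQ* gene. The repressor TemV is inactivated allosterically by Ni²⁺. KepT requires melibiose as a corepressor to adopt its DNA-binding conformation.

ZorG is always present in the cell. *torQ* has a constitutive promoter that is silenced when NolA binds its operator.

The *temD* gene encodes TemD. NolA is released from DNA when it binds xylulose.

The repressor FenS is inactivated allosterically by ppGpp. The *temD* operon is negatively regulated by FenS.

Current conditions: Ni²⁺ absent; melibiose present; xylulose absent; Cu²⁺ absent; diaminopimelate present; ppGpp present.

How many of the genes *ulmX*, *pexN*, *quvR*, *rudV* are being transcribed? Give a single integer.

0

Cu²⁺ is absent, so UlmR is active.
Ni²⁺ is absent, so TemV is active.
With repressor UlmR bound, *ulmX* is not transcribed.
→ *ulmX* is OFF.
Melibiose is present, so KepT is active.
Diaminopimelate is present, so KosF is active.
With repressor KepT bound, *pexN* is not transcribed.
→ *pexN* is OFF.
Xylulose is absent, so NolA is active.
With repressor NolA bound, *torQ* is not transcribed.
So TorQ is not produced.
Required activator TorQ is absent, so *quvR* is not transcribed.
→ *quvR* is OFF.
ZorG is produced constitutively and is active.
ppGpp is present, so FenS is inactive.
With no repressor bound, *temD* is transcribed.
So TemD is produced and active.
With repressor TemD bound, *rudV* is not transcribed.
→ *rudV* is OFF.
0 of the 4 genes are transcribed.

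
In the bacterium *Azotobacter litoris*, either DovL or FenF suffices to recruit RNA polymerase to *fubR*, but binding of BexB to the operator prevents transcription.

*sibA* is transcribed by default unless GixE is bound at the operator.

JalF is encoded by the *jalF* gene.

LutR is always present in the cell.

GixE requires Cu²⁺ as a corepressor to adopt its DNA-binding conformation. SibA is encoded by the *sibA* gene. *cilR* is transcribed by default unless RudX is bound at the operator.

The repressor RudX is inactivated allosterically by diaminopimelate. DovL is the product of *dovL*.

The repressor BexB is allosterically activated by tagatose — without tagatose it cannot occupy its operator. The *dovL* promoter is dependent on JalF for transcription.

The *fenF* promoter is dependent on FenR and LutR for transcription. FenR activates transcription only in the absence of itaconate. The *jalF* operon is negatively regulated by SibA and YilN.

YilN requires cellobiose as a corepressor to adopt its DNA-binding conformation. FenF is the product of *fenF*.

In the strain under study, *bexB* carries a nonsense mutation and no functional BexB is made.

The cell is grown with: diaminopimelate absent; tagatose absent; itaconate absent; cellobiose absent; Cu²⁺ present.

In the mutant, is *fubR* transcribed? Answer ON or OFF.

BexB is non-functional in this strain, so it has no effect.
Cu²⁺ is present, so GixE is active.
With repressor GixE bound, *sibA* is not transcribed.
So SibA is not produced.
Cellobiose is absent, so YilN is inactive.
With no repressor bound, *jalF* is transcribed.
So JalF is produced and active.
No repressor is bound and JalF is active, so *dovL* is transcribed.
So DovL is produced and active.
Itaconate is absent, so FenR is active.
LutR is produced constitutively and is active.
No repressor is bound and FenR and LutR are active, so *fenF* is transcribed.
So FenF is produced and active.
Activator DovL is present, so *fubR* is transcribed.

ON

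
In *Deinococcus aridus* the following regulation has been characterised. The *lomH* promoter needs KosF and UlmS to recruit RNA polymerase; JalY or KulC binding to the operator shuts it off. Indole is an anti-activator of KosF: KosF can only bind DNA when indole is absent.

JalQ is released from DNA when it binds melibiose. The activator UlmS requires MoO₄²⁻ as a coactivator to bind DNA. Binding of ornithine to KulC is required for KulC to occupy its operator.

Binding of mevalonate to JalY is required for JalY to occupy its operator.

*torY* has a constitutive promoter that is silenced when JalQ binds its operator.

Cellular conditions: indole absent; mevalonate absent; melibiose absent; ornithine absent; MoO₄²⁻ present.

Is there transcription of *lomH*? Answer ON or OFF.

Indole is absent, so KosF is active.
MoO₄²⁻ is present, so UlmS is active.
Mevalonate is absent, so JalY is inactive.
Ornithine is absent, so KulC is inactive.
No repressor is bound and KosF and UlmS are active, so *lomH* is transcribed.

ON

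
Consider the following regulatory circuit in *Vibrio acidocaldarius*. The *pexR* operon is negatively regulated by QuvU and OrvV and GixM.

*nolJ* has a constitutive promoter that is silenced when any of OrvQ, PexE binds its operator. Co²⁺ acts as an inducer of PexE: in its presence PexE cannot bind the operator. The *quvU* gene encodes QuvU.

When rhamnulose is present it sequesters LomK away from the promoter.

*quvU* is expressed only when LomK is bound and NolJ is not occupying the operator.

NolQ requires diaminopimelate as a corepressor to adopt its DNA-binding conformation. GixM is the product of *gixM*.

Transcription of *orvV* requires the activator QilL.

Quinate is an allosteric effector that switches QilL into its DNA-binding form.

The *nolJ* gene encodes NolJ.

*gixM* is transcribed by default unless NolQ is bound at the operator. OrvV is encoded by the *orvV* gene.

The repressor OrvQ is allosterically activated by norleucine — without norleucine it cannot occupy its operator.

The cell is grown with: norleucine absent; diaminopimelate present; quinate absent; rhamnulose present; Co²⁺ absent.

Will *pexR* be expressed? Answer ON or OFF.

Norleucine is absent, so OrvQ is inactive.
Co²⁺ is absent, so PexE is active.
With repressor PexE bound, *nolJ* is not transcribed.
So NolJ is not produced.
Rhamnulose is present, so LomK is inactive.
Required activator LomK is absent, so *quvU* is not transcribed.
So QuvU is not produced.
Quinate is absent, so QilL is inactive.
Required activator QilL is absent, so *orvV* is not transcribed.
So OrvV is not produced.
Diaminopimelate is present, so NolQ is active.
With repressor NolQ bound, *gixM* is not transcribed.
So GixM is not produced.
With no repressor bound, *pexR* is transcribed.

ON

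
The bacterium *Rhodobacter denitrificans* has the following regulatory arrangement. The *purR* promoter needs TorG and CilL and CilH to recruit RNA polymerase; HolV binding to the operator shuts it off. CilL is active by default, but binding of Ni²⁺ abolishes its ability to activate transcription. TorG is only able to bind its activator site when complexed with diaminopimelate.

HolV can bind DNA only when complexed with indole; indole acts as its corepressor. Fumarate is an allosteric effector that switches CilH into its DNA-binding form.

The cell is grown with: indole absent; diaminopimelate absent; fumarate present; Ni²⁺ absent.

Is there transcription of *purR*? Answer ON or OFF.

OFF

Indole is absent, so HolV is inactive.
Diaminopimelate is absent, so TorG is inactive.
Ni²⁺ is absent, so CilL is active.
Fumarate is present, so CilH is active.
Required activator TorG is absent, so *purR* is not transcribed.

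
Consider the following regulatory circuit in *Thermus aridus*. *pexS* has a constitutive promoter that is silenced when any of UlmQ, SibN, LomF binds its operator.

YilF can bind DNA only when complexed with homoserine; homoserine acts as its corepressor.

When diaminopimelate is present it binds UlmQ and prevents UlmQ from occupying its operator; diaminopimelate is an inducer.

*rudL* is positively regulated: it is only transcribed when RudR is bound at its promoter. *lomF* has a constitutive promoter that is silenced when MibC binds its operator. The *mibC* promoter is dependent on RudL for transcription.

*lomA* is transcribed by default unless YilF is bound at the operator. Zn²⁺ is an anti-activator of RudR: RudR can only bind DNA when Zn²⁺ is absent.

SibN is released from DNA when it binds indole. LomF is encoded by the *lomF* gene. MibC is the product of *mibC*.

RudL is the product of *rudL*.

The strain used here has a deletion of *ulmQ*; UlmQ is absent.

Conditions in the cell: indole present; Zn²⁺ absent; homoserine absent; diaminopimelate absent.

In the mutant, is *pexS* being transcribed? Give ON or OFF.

UlmQ is non-functional in this strain, so it has no effect.
Indole is present, so SibN is inactive.
Zn²⁺ is absent, so RudR is active.
No repressor is bound and RudR is active, so *rudL* is transcribed.
So RudL is produced and active.
No repressor is bound and RudL is active, so *mibC* is transcribed.
So MibC is produced and active.
With repressor MibC bound, *lomF* is not transcribed.
So LomF is not produced.
With no repressor bound, *pexS* is transcribed.

ON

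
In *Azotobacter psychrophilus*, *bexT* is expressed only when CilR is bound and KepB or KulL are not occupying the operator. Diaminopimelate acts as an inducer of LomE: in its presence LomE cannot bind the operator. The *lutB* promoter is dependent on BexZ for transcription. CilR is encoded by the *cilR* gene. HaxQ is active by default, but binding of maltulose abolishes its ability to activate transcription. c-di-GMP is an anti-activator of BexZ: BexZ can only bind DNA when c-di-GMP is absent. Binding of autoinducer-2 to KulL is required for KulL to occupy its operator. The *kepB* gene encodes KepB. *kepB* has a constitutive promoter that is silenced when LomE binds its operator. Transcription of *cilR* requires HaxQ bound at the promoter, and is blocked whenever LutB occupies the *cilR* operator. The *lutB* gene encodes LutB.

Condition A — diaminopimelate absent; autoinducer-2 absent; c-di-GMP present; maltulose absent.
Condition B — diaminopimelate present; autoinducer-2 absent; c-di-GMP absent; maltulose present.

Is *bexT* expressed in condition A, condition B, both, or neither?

A only

Condition A:
Diaminopimelate is absent, so LomE is active.
With repressor LomE bound, *kepB* is not transcribed.
So KepB is not produced.
Autoinducer-2 is absent, so KulL is inactive.
c-di-GMP is present, so BexZ is inactive.
Required activator BexZ is absent, so *lutB* is not transcribed.
So LutB is not produced.
Maltulose is absent, so HaxQ is active.
No repressor is bound and HaxQ is active, so *cilR* is transcribed.
So CilR is produced and active.
No repressor is bound and CilR is active, so *bexT* is transcribed.
→ *bexT* is ON in A.
Condition B:
Diaminopimelate is present, so LomE is inactive.
With no repressor bound, *kepB* is transcribed.
So KepB is produced and active.
Autoinducer-2 is absent, so KulL is inactive.
c-di-GMP is absent, so BexZ is active.
No repressor is bound and BexZ is active, so *lutB* is transcribed.
So LutB is produced and active.
Maltulose is present, so HaxQ is inactive.
With repressor LutB bound, *cilR* is not transcribed.
So CilR is not produced.
With repressor KepB bound, *bexT* is not transcribed.
→ *bexT* is OFF in B.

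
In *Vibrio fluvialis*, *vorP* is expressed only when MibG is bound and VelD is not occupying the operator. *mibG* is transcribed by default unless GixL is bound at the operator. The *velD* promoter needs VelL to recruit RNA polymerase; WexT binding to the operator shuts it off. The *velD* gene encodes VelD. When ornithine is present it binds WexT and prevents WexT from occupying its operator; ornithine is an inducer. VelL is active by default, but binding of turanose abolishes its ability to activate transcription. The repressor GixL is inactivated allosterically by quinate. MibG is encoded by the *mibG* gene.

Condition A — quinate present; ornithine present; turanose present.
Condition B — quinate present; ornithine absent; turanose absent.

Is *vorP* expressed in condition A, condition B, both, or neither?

both

Condition A:
Quinate is present, so GixL is inactive.
With no repressor bound, *mibG* is transcribed.
So MibG is produced and active.
Ornithine is present, so WexT is inactive.
Turanose is present, so VelL is inactive.
Required activator VelL is absent, so *velD* is not transcribed.
So VelD is not produced.
No repressor is bound and MibG is active, so *vorP* is transcribed.
→ *vorP* is ON in A.
Condition B:
Quinate is present, so GixL is inactive.
With no repressor bound, *mibG* is transcribed.
So MibG is produced and active.
Ornithine is absent, so WexT is active.
Turanose is absent, so VelL is active.
With repressor WexT bound, *velD* is not transcribed.
So VelD is not produced.
No repressor is bound and MibG is active, so *vorP* is transcribed.
→ *vorP* is ON in B.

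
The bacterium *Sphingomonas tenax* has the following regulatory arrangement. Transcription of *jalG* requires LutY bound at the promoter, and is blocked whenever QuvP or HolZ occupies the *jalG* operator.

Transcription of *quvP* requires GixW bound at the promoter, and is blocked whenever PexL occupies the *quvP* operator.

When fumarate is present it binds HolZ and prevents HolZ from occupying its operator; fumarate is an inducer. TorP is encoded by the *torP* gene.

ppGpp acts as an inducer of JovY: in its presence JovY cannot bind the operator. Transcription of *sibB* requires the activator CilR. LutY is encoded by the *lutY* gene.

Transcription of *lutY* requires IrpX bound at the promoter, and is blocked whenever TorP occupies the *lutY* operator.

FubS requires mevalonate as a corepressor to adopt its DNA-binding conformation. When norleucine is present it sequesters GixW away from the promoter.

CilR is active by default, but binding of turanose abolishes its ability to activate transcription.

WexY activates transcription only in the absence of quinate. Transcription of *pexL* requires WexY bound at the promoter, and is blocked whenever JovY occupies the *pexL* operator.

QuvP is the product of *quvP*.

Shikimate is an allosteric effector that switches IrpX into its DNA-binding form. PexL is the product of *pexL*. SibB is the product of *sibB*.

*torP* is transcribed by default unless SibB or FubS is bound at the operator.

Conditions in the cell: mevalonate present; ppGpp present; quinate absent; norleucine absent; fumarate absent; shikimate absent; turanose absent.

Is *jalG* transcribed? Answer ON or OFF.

Quinate is absent, so WexY is active.
ppGpp is present, so JovY is inactive.
No repressor is bound and WexY is active, so *pexL* is transcribed.
So PexL is produced and active.
Norleucine is absent, so GixW is active.
With repressor PexL bound, *quvP* is not transcribed.
So QuvP is not produced.
Turanose is absent, so CilR is active.
No repressor is bound and CilR is active, so *sibB* is transcribed.
So SibB is produced and active.
Mevalonate is present, so FubS is active.
With repressor SibB bound, *torP* is not transcribed.
So TorP is not produced.
Shikimate is absent, so IrpX is inactive.
Required activator IrpX is absent, so *lutY* is not transcribed.
So LutY is not produced.
Fumarate is absent, so HolZ is active.
With repressor HolZ bound, *jalG* is not transcribed.

OFF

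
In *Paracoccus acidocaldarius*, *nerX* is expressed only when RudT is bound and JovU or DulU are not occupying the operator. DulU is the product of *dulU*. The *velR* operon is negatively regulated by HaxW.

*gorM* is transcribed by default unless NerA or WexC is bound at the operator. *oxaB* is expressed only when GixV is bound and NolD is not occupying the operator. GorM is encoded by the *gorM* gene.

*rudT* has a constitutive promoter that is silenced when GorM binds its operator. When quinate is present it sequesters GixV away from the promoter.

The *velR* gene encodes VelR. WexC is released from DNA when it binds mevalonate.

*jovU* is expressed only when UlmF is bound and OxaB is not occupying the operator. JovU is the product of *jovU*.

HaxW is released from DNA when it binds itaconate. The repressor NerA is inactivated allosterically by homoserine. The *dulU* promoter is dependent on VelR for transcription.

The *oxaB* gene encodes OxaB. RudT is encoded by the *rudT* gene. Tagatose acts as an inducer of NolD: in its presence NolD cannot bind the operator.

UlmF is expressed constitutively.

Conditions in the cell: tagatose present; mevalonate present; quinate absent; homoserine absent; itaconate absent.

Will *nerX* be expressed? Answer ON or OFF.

Homoserine is absent, so NerA is active.
Mevalonate is present, so WexC is inactive.
With repressor NerA bound, *gorM* is not transcribed.
So GorM is not produced.
With no repressor bound, *rudT* is transcribed.
So RudT is produced and active.
UlmF is produced constitutively and is active.
Quinate is absent, so GixV is active.
Tagatose is present, so NolD is inactive.
No repressor is bound and GixV is active, so *oxaB* is transcribed.
So OxaB is produced and active.
With repressor OxaB bound, *jovU* is not transcribed.
So JovU is not produced.
Itaconate is absent, so HaxW is active.
With repressor HaxW bound, *velR* is not transcribed.
So VelR is not produced.
Required activator VelR is absent, so *dulU* is not transcribed.
So DulU is not produced.
No repressor is bound and RudT is active, so *nerX* is transcribed.

ON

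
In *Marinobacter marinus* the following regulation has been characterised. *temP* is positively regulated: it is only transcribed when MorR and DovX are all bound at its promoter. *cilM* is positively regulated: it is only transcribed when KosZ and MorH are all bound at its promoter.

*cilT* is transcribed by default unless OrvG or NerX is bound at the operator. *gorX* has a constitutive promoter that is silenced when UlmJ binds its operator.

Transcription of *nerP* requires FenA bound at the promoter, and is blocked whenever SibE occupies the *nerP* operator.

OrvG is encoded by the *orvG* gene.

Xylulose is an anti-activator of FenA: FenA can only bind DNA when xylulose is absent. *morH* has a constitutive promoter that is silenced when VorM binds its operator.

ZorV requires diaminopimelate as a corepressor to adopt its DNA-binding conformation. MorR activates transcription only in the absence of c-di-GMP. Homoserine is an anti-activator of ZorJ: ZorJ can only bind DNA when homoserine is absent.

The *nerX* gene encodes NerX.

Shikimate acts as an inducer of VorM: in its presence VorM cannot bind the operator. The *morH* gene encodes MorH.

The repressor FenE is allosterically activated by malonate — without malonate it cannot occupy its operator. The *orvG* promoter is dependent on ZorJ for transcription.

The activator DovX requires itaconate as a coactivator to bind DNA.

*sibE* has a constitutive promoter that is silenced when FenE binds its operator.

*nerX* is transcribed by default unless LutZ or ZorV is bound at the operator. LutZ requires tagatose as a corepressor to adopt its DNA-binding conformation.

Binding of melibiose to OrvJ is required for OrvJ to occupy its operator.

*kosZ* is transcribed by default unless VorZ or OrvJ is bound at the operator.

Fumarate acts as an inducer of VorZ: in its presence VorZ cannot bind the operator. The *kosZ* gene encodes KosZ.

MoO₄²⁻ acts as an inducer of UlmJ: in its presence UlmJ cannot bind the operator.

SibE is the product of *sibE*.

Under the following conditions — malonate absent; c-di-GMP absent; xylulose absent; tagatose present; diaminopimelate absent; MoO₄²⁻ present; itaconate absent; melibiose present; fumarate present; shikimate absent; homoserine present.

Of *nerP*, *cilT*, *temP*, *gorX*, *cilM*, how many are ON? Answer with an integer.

2

Malonate is absent, so FenE is inactive.
With no repressor bound, *sibE* is transcribed.
So SibE is produced and active.
Xylulose is absent, so FenA is active.
With repressor SibE bound, *nerP* is not transcribed.
→ *nerP* is OFF.
Homoserine is present, so ZorJ is inactive.
Required activator ZorJ is absent, so *orvG* is not transcribed.
So OrvG is not produced.
Tagatose is present, so LutZ is active.
Diaminopimelate is absent, so ZorV is inactive.
With repressor LutZ bound, *nerX* is not transcribed.
So NerX is not produced.
With no repressor bound, *cilT* is transcribed.
→ *cilT* is ON.
c-di-GMP is absent, so MorR is active.
Itaconate is absent, so DovX is inactive.
Required activator DovX is absent, so *temP* is not transcribed.
→ *temP* is OFF.
MoO₄²⁻ is present, so UlmJ is inactive.
With no repressor bound, *gorX* is transcribed.
→ *gorX* is ON.
Fumarate is present, so VorZ is inactive.
Melibiose is present, so OrvJ is active.
With repressor OrvJ bound, *kosZ* is not transcribed.
So KosZ is not produced.
Shikimate is absent, so VorM is active.
With repressor VorM bound, *morH* is not transcribed.
So MorH is not produced.
Required activator KosZ is absent, so *cilM* is not transcribed.
→ *cilM* is OFF.
2 of the 5 genes are transcribed.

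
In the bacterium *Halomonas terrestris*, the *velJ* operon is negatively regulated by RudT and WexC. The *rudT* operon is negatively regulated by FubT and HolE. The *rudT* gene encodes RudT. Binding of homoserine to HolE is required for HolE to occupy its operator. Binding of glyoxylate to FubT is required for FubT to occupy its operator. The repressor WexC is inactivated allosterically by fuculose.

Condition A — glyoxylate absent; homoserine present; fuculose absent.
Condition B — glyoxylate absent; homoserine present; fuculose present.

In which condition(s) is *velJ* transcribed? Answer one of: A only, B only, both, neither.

Condition A:
Glyoxylate is absent, so FubT is inactive.
Homoserine is present, so HolE is active.
With repressor HolE bound, *rudT* is not transcribed.
So RudT is not produced.
Fuculose is absent, so WexC is active.
With repressor WexC bound, *velJ* is not transcribed.
→ *velJ* is OFF in A.
Condition B:
Glyoxylate is absent, so FubT is inactive.
Homoserine is present, so HolE is active.
With repressor HolE bound, *rudT* is not transcribed.
So RudT is not produced.
Fuculose is present, so WexC is inactive.
With no repressor bound, *velJ* is transcribed.
→ *velJ* is ON in B.

B only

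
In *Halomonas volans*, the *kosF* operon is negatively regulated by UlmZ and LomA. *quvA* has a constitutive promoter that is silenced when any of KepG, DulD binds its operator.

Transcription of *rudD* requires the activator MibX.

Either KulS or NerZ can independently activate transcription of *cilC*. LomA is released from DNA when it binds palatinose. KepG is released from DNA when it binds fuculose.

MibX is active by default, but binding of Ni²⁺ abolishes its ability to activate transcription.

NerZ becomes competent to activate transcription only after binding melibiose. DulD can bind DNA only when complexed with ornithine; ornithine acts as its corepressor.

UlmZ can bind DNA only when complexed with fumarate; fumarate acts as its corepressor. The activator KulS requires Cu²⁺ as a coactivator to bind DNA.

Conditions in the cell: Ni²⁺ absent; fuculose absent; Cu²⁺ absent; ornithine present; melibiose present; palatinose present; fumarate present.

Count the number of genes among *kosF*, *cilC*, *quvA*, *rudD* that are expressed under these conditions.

Fumarate is present, so UlmZ is active.
Palatinose is present, so LomA is inactive.
With repressor UlmZ bound, *kosF* is not transcribed.
→ *kosF* is OFF.
Cu²⁺ is absent, so KulS is inactive.
Melibiose is present, so NerZ is active.
Activator NerZ is present, so *cilC* is transcribed.
→ *cilC* is ON.
Fuculose is absent, so KepG is active.
Ornithine is present, so DulD is active.
With repressor KepG bound, *quvA* is not transcribed.
→ *quvA* is OFF.
Ni²⁺ is absent, so MibX is active.
No repressor is bound and MibX is active, so *rudD* is transcribed.
→ *rudD* is ON.
2 of the 4 genes are transcribed.

2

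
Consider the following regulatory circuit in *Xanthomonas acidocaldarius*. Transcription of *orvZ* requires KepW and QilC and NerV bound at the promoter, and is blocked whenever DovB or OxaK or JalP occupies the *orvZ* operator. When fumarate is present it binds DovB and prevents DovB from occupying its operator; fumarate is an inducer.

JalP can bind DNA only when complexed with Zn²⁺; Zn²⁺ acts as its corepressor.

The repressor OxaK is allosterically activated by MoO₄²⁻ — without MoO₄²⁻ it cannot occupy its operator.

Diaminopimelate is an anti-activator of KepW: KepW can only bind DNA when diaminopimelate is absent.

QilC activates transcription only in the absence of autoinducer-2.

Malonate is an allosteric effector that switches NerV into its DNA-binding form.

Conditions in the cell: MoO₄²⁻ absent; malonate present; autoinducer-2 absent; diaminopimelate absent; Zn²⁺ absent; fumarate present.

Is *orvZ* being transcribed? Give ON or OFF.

Fumarate is present, so DovB is inactive.
Diaminopimelate is absent, so KepW is active.
Autoinducer-2 is absent, so QilC is active.
Malonate is present, so NerV is active.
MoO₄²⁻ is absent, so OxaK is inactive.
Zn²⁺ is absent, so JalP is inactive.
No repressor is bound and KepW and QilC and NerV are active, so *orvZ* is transcribed.

ON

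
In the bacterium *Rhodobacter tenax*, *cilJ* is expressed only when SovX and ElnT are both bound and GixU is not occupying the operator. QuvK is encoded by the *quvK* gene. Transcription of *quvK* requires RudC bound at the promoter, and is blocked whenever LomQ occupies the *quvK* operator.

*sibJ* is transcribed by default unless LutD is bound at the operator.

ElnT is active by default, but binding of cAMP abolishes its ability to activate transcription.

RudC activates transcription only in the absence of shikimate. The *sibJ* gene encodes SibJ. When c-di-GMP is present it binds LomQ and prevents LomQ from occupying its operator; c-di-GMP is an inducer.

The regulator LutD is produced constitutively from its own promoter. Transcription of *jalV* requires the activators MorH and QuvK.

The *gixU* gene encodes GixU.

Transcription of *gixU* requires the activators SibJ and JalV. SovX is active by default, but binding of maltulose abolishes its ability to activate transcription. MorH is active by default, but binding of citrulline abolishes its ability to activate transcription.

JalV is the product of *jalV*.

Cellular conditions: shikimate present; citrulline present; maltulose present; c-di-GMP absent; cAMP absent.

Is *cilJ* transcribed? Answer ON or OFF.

OFF

Maltulose is present, so SovX is inactive.
LutD is produced constitutively and is active.
With repressor LutD bound, *sibJ* is not transcribed.
So SibJ is not produced.
Citrulline is present, so MorH is inactive.
Shikimate is present, so RudC is inactive.
c-di-GMP is absent, so LomQ is active.
With repressor LomQ bound, *quvK* is not transcribed.
So QuvK is not produced.
Required activator MorH is absent, so *jalV* is not transcribed.
So JalV is not produced.
Required activator SibJ is absent, so *gixU* is not transcribed.
So GixU is not produced.
cAMP is absent, so ElnT is active.
Required activator SovX is absent, so *cilJ* is not transcribed.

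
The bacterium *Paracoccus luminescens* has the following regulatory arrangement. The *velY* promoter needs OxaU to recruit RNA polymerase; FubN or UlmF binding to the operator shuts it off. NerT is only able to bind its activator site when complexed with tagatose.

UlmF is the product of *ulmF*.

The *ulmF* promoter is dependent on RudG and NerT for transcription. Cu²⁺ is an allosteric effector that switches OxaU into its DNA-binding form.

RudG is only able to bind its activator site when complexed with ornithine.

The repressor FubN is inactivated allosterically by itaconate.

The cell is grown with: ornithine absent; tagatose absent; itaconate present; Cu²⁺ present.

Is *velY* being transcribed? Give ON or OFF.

ON

Itaconate is present, so FubN is inactive.
Cu²⁺ is present, so OxaU is active.
Ornithine is absent, so RudG is inactive.
Tagatose is absent, so NerT is inactive.
Required activator RudG is absent, so *ulmF* is not transcribed.
So UlmF is not produced.
No repressor is bound and OxaU is active, so *velY* is transcribed.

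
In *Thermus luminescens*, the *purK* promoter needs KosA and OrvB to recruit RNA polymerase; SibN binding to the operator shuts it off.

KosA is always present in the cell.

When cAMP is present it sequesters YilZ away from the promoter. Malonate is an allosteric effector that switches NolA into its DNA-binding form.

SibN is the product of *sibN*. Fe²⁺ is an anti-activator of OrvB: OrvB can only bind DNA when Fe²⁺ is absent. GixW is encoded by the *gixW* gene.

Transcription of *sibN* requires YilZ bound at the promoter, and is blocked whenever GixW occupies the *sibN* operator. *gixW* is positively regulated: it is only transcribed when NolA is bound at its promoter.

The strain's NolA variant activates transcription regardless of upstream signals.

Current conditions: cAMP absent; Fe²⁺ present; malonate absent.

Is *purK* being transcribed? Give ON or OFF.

OFF

KosA is produced constitutively and is active.
NolA is constitutively active in this strain.
No repressor is bound and NolA is active, so *gixW* is transcribed.
So GixW is produced and active.
cAMP is absent, so YilZ is active.
With repressor GixW bound, *sibN* is not transcribed.
So SibN is not produced.
Fe²⁺ is present, so OrvB is inactive.
Required activator OrvB is absent, so *purK* is not transcribed.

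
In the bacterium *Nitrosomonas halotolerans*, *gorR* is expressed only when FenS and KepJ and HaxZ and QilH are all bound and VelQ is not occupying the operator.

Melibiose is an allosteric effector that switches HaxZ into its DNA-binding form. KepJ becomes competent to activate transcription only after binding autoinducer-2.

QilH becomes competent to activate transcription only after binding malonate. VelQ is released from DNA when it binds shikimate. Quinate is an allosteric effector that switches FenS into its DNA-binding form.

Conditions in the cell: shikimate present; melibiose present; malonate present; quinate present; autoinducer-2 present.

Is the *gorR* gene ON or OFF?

Shikimate is present, so VelQ is inactive.
Quinate is present, so FenS is active.
Autoinducer-2 is present, so KepJ is active.
Melibiose is present, so HaxZ is active.
Malonate is present, so QilH is active.
No repressor is bound and FenS and KepJ and HaxZ and QilH are active, so *gorR* is transcribed.

ON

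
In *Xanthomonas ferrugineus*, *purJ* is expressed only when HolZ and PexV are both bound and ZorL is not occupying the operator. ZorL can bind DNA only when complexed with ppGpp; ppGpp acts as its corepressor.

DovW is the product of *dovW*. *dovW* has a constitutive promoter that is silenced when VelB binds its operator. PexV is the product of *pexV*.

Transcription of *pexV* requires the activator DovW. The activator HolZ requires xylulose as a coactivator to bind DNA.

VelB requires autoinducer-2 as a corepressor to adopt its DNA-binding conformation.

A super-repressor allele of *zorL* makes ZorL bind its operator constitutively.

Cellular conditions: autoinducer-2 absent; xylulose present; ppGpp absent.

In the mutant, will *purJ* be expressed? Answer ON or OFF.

OFF

ZorL is constitutively active in this strain.
Xylulose is present, so HolZ is active.
Autoinducer-2 is absent, so VelB is inactive.
With no repressor bound, *dovW* is transcribed.
So DovW is produced and active.
No repressor is bound and DovW is active, so *pexV* is transcribed.
So PexV is produced and active.
With repressor ZorL bound, *purJ* is not transcribed.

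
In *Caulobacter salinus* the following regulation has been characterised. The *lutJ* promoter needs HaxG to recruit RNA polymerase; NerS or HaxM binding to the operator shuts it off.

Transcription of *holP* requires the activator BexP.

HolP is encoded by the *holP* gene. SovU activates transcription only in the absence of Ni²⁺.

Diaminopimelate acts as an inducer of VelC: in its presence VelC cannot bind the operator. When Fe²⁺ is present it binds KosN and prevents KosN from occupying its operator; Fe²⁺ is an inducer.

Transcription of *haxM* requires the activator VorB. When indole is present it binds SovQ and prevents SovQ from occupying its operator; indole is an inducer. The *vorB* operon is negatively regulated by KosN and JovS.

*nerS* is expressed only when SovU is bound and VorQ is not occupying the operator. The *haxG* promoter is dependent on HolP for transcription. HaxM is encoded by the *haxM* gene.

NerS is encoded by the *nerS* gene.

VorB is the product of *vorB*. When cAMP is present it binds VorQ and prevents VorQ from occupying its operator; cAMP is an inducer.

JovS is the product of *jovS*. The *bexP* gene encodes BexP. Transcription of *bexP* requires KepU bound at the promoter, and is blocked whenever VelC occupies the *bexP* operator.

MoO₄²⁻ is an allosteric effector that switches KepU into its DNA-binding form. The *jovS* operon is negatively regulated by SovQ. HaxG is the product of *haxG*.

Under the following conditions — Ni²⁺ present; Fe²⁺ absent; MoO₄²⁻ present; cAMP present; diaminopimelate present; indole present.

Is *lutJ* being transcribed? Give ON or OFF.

ON

Diaminopimelate is present, so VelC is inactive.
MoO₄²⁻ is present, so KepU is active.
No repressor is bound and KepU is active, so *bexP* is transcribed.
So BexP is produced and active.
No repressor is bound and BexP is active, so *holP* is transcribed.
So HolP is produced and active.
No repressor is bound and HolP is active, so *haxG* is transcribed.
So HaxG is produced and active.
cAMP is present, so VorQ is inactive.
Ni²⁺ is present, so SovU is inactive.
Required activator SovU is absent, so *nerS* is not transcribed.
So NerS is not produced.
Fe²⁺ is absent, so KosN is active.
Indole is present, so SovQ is inactive.
With no repressor bound, *jovS* is transcribed.
So JovS is produced and active.
With repressor KosN bound, *vorB* is not transcribed.
So VorB is not produced.
Required activator VorB is absent, so *haxM* is not transcribed.
So HaxM is not produced.
No repressor is bound and HaxG is active, so *lutJ* is transcribed.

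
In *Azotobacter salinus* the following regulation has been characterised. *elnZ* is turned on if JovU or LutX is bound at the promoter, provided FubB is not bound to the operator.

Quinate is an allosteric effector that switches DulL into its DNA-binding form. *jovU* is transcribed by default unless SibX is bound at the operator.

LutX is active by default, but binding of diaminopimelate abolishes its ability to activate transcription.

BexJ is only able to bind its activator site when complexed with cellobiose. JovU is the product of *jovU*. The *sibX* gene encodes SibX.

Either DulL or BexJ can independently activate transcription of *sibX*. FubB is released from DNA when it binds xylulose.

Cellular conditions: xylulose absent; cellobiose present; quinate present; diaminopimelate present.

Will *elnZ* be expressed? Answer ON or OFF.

OFF

Quinate is present, so DulL is active.
Cellobiose is present, so BexJ is active.
Activator DulL is present, so *sibX* is transcribed.
So SibX is produced and active.
With repressor SibX bound, *jovU* is not transcribed.
So JovU is not produced.
Xylulose is absent, so FubB is active.
Diaminopimelate is present, so LutX is inactive.
With repressor FubB bound, *elnZ* is not transcribed.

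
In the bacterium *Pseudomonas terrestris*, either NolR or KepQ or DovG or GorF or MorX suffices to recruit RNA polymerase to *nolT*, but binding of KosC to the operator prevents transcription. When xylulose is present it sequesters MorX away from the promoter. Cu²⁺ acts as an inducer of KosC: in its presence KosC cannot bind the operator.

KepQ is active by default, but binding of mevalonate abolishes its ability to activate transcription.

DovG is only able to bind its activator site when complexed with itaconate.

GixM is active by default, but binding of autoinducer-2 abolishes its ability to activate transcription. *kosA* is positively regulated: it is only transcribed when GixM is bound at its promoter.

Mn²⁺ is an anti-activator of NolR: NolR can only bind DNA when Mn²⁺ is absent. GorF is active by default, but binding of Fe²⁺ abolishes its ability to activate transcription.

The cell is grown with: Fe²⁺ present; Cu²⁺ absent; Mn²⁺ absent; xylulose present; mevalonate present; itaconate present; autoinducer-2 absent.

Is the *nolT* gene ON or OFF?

Mn²⁺ is absent, so NolR is active.
Mevalonate is present, so KepQ is inactive.
Itaconate is present, so DovG is active.
Cu²⁺ is absent, so KosC is active.
Fe²⁺ is present, so GorF is inactive.
Xylulose is present, so MorX is inactive.
With repressor KosC bound, *nolT* is not transcribed.

OFF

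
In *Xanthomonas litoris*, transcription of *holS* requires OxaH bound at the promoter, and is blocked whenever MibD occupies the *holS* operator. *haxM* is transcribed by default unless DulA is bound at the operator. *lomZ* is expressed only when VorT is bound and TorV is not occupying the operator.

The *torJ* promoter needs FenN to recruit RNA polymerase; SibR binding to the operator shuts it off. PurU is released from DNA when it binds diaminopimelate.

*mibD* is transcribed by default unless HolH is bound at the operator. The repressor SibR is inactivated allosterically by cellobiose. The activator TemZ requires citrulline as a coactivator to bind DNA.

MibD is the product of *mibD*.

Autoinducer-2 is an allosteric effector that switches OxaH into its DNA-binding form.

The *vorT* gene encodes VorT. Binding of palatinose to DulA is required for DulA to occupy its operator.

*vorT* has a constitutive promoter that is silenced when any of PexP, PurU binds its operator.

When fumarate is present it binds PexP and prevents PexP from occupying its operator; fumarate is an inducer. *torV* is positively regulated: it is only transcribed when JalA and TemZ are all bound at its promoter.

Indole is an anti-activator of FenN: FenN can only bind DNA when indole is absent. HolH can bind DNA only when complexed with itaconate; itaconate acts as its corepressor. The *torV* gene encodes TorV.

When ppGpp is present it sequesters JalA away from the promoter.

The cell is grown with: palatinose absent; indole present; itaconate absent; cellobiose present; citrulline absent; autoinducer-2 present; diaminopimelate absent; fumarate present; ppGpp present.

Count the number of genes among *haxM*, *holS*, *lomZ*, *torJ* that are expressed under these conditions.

1

Palatinose is absent, so DulA is inactive.
With no repressor bound, *haxM* is transcribed.
→ *haxM* is ON.
Autoinducer-2 is present, so OxaH is active.
Itaconate is absent, so HolH is inactive.
With no repressor bound, *mibD* is transcribed.
So MibD is produced and active.
With repressor MibD bound, *holS* is not transcribed.
→ *holS* is OFF.
Fumarate is present, so PexP is inactive.
Diaminopimelate is absent, so PurU is active.
With repressor PurU bound, *vorT* is not transcribed.
So VorT is not produced.
ppGpp is present, so JalA is inactive.
Citrulline is absent, so TemZ is inactive.
Required activator JalA is absent, so *torV* is not transcribed.
So TorV is not produced.
Required activator VorT is absent, so *lomZ* is not transcribed.
→ *lomZ* is OFF.
Cellobiose is present, so SibR is inactive.
Indole is present, so FenN is inactive.
Required activator FenN is absent, so *torJ* is not transcribed.
→ *torJ* is OFF.
1 of the 4 genes is transcribed.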